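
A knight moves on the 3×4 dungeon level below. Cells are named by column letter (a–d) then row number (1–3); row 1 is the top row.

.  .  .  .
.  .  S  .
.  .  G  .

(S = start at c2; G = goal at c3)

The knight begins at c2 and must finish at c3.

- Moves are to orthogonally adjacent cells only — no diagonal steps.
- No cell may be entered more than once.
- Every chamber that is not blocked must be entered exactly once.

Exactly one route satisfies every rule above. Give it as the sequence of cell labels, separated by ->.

c2 -> b2 -> b3 -> a3 -> a2 -> a1 -> b1 -> c1 -> d1 -> d2 -> d3 -> c3

Need to visit all 12 open cells exactly once, starting at c2 and ending at c3.
Cell a1 has only two open neighbours (a2 and b1), so the path must pass straight through it: one of those is the cell it's entered from and the other is where it exits.
Route from c2: left 1 to b2, down 1 to b3, left 1 to a3, up 2 to a1, right 3 to d1, down 2 to d3, left 1 to c3 — 11 moves in all.
Check: all 12 open cells covered.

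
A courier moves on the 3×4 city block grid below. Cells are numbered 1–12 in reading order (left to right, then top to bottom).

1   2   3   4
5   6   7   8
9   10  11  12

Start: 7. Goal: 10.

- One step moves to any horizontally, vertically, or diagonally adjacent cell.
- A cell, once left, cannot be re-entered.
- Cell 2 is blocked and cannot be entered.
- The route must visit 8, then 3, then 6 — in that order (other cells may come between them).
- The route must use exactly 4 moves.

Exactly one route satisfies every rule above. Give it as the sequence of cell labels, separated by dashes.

7 - 8 - 3 - 6 - 10

The waypoints must appear in the order 8, 3, 6, with no cell reused.
Route from 7: right to 8, up-left to 3, down-left to 6, down to 10 — 4 moves in all.
Check: order respected (8 at step 1, 3 at step 2, 6 at step 3); 4 moves as required.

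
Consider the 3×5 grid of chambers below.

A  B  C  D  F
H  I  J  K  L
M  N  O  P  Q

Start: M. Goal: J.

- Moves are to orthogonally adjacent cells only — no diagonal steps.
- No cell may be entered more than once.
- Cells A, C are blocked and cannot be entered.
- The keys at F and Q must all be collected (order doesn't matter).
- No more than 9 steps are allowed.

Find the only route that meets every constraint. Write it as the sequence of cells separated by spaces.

M N O P Q L F D K J

The 9-move cap with required stops at F, Q leaves no slack for detours.
Route from M: right 4 to Q, up 2 to F, left 1 to D, down 1 to K, left 1 to J — 9 moves in all.
Check: all required cells visited; 9 ≤ 9 moves.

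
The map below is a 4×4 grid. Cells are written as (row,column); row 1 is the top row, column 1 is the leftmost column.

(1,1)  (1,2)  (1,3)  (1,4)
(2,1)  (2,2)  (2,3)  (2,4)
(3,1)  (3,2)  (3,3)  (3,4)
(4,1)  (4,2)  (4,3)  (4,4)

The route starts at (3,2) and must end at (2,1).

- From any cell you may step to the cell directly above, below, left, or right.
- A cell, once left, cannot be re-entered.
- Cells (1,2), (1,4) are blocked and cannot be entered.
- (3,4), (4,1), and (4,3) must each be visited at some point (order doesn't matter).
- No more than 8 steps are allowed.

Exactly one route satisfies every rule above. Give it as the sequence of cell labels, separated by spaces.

(3,2) (3,3) (3,4) (4,4) (4,3) (4,2) (4,1) (3,1) (2,1)

Any route must reach (3,4), (4,1), and (4,3) and still end at (2,1) within 8 moves, so the order of the required stops is forced.
Route from (3,2): right 2 to (3,4), down 1 to (4,4), left 3 to (4,1), up 2 to (2,1) — 8 moves in all.
Check: all required cells visited; 8 ≤ 8 moves.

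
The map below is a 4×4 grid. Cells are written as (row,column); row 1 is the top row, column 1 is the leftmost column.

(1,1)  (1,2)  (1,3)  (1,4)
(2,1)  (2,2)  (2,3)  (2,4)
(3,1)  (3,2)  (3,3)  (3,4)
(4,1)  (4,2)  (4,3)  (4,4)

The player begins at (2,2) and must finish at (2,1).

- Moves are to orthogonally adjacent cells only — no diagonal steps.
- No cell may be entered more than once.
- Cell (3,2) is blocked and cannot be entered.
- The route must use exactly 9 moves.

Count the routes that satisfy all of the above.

Need simple routes of exactly 9 moves from (2,2) to (2,1) (Manhattan distance 1, so 4 moves are spent on a detour and 4 undoing it).
Enumerating: (2,2) (1,2) (1,3) (2,3) (3,3) (4,3) (4,2) (4,1) (3,1) (2,1) | (2,2) (2,3) (3,3) (3,4) (2,4) (1,4) (1,3) (1,2) (1,1) (2,1) | (2,2) (2,3) (3,3) (3,4) (4,4) (4,3) (4,2) (4,1) (3,1) (2,1) | (2,2) (2,3) (2,4) (3,4) (4,4) (4,3) (4,2) (4,1) (3,1) (2,1) | (2,2) (2,3) (2,4) (3,4) (3,3) (4,3) (4,2) (4,1) (3,1) (2,1).
That gives 5 routes.

5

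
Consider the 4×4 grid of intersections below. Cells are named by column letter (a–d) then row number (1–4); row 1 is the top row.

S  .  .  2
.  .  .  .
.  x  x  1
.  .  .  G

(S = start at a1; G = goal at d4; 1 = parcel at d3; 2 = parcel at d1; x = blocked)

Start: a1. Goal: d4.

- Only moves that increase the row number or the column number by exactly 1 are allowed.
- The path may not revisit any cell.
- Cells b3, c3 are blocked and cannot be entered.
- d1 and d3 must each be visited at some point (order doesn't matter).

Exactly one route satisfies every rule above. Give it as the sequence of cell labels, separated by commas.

Moves only go right or down, so the column and row indices never decrease.
Route from a1: 3× right (reaching d1), 3× down (reaching d4) — 6 moves in all.
Check: all required cells visited.

a1, b1, c1, d1, d2, d3, d4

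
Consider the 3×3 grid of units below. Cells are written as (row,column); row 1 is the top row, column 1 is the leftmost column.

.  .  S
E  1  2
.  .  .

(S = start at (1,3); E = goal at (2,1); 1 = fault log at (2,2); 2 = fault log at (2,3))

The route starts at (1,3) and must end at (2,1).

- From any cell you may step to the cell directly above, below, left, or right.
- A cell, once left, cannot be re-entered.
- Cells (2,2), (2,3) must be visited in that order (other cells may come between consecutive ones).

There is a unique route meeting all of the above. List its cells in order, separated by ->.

(1,3) -> (1,2) -> (2,2) -> (2,3) -> (3,3) -> (3,2) -> (3,1) -> (2,1)

The waypoints must appear in the order (2,2), (2,3), with no cell reused.
Route from (1,3): left to (1,2), down to (2,2), right to (2,3), down to (3,3), 2× left (reaching (3,1)), up to (2,1) — 7 moves in all.
Check: order respected (1 at step 2, 2 at step 3).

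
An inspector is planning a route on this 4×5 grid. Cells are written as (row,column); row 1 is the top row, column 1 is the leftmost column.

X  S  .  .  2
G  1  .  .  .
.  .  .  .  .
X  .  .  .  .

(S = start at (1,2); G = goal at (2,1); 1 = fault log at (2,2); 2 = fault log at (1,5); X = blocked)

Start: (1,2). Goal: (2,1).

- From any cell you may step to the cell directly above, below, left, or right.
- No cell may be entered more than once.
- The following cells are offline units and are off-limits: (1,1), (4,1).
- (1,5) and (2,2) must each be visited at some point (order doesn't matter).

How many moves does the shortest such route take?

8

Any route passes through (1,5) and (2,2) in some order between (1,2) and (2,1). Summing Manhattan distances along each leg and taking the cheapest ordering ((1,2) → (1,5) → (2,2) → (2,1)) gives a lower bound of 3 + 4 + 1 = 8 moves.
A route of 8 moves achieves this: (1,2) → (1,3) → (1,4) → (1,5) → (2,5) → (2,4) → (2,3) → (2,2) → (2,1).
Since 8 matches the lower bound, it is optimal.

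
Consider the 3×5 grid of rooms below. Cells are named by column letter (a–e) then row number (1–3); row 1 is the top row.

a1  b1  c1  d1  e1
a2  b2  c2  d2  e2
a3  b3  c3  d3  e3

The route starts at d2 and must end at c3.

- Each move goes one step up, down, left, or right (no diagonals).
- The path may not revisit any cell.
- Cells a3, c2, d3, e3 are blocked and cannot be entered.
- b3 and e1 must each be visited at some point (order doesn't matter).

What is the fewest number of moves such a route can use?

8

Any route passes through b3 and e1 in some order between d2 and c3. Summing Manhattan distances along each leg and taking the cheapest ordering (d2 → e1 → b3 → c3) gives a lower bound of 2 + 5 + 1 = 8 moves.
A route of 8 moves achieves this: d2 → e2 → e1 → d1 → c1 → b1 → b2 → b3 → c3.
Since 8 matches the lower bound, it is optimal.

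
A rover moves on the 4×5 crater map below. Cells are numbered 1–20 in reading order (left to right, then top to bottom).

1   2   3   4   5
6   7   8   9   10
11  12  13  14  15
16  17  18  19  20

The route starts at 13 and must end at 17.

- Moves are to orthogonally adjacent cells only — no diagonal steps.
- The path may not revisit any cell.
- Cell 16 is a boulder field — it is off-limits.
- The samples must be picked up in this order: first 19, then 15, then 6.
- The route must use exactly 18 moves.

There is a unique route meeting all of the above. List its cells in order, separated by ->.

The waypoints must appear in the order 19, 15, 6, with no cell reused.
Route from 13: down to 18, 2× right (reaching 20), up to 15, left to 14, up to 9, right to 10, up to 5, 2× left (reaching 3), down to 8, left to 7, up to 2, left to 1, 2× down (reaching 11), right to 12, down to 17 — 18 moves in all.
Check: order respected (19 at step 2, 15 at step 4, 6 at step 15); 18 moves as required.

13 -> 18 -> 19 -> 20 -> 15 -> 14 -> 9 -> 10 -> 5 -> 4 -> 3 -> 8 -> 7 -> 2 -> 1 -> 6 -> 11 -> 12 -> 17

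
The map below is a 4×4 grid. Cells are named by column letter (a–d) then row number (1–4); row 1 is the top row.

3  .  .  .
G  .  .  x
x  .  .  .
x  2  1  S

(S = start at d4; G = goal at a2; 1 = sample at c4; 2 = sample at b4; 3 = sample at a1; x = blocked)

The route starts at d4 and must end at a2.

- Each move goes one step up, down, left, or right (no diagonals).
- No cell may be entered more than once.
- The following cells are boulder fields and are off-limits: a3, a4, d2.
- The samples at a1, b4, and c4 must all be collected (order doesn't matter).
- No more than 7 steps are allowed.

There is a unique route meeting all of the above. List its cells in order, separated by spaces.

d4 c4 b4 b3 b2 b1 a1 a2

Any route must reach a1, b4, and c4 and still end at a2 within 7 moves, so the order of the required stops is forced.
Route from d4: 2× left (reaching b4), 3× up (reaching b1), left to a1, down to a2 — 7 moves in all.
Check: all required cells visited; 7 ≤ 7 moves.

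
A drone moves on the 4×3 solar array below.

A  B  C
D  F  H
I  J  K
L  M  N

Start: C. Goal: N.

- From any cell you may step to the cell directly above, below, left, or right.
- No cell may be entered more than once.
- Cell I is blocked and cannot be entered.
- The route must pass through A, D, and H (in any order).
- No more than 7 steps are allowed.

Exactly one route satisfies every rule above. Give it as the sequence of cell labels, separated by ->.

The budget equals the shortest possible length, so every move has to be on a shortest route through the required cells.
Route from C: 2× left (reaching A), down to D, 2× right (reaching H), 2× down (reaching N) — 7 moves in all.
Check: all required cells visited; 7 ≤ 7 moves.

C -> B -> A -> D -> F -> H -> K -> N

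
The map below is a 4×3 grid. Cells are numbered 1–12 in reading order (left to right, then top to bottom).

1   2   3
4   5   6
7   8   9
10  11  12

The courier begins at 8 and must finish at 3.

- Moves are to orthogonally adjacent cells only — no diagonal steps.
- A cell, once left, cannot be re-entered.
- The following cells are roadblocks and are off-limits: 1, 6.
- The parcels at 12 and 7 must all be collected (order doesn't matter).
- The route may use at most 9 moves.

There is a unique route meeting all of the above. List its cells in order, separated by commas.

8, 9, 12, 11, 10, 7, 4, 5, 2, 3

Any route must reach 12 and 7 and still end at 3 within 9 moves, so the order of the required stops is forced.
Route from 8: right to 9, down to 12, 2× left (reaching 10), 2× up (reaching 4), right to 5, up to 2, right to 3 — 9 moves in all.
Check: all required cells visited; 9 ≤ 9 moves.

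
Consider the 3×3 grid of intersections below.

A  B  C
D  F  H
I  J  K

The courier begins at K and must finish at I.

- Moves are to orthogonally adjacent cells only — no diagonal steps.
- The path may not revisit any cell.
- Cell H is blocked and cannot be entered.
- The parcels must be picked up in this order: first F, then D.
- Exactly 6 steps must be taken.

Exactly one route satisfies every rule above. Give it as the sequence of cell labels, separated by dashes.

K - J - F - B - A - D - I

The waypoints must appear in the order F, D, with no cell reused.
Route from K: left to J, 2× up (reaching B), left to A, 2× down (reaching I) — 6 moves in all.
Check: order respected (F at step 2, D at step 5); 6 moves as required.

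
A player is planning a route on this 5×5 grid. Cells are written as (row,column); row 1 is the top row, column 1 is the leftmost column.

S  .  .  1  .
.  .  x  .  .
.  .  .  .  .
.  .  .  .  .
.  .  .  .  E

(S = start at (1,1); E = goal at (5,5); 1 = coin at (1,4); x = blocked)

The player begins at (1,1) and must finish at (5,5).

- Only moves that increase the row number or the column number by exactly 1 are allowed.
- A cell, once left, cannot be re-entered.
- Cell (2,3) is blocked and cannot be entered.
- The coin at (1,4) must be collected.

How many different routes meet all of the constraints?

A right/down-only route from (1,1) to (5,5) makes exactly 4 down-moves and 4 right-moves in some order.
With no other constraints that would be C(8,4) = 70 routes.
Split at (1,4) and multiply the segment counts (each segment already excludes blocked cells): (1,1)→(1,4): 1; (1,4)→(5,5): 5; product = 5.
That gives 5 routes.

5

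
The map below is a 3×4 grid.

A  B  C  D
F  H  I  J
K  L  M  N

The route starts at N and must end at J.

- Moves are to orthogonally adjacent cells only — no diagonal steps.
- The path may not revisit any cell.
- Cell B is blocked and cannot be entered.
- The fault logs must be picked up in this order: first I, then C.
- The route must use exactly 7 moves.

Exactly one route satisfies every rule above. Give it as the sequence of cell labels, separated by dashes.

N - M - L - H - I - C - D - J

The waypoints must appear in the order I, C, with no cell reused.
Route from N: left 2 to L, up 1 to H, right 1 to I, up 1 to C, right 1 to D, down 1 to J — 7 moves in all.
Check: order respected (I at step 4, C at step 5); 7 moves as required.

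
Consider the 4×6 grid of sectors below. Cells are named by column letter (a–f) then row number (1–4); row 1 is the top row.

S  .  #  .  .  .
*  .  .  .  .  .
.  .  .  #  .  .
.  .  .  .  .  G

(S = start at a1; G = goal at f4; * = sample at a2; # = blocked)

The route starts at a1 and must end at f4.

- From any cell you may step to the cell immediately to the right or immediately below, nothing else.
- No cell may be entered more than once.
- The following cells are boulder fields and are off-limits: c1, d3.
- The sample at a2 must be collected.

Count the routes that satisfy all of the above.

A right/down-only route from a1 to f4 makes exactly 3 down-moves and 5 right-moves in some order.
With no other constraints that would be C(8,3) = 56 routes.
Split at a2 and multiply the segment counts (each segment already excludes blocked cells): a1→a2: 1; a2→f4: 9; product = 9.
That gives 9 routes.

9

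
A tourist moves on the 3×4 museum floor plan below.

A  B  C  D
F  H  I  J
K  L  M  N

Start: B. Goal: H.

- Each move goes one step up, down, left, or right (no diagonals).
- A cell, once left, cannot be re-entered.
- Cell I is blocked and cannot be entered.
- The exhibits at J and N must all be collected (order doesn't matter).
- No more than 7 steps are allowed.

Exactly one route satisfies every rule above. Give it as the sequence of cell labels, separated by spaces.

B C D J N M L H

The 7-move cap with required stops at J, N leaves no slack for detours.
Route from B: 2× right (reaching D), 2× down (reaching N), 2× left (reaching L), up to H — 7 moves in all.
Check: all required cells visited; 7 ≤ 7 moves.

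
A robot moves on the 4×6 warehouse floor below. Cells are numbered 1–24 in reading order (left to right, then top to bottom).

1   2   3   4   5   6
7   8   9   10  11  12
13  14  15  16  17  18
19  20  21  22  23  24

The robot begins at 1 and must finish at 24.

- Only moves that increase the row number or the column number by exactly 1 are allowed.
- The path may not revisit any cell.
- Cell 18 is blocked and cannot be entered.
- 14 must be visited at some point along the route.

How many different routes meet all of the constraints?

A right/down-only route from 1 to 24 makes exactly 3 down-moves and 5 right-moves in some order.
With no other constraints that would be C(8,3) = 56 routes.
Split at 14 and multiply the segment counts (each segment already excludes blocked cells): 1→14: 3; 14→24: 4; product = 12.
That gives 12 routes.

12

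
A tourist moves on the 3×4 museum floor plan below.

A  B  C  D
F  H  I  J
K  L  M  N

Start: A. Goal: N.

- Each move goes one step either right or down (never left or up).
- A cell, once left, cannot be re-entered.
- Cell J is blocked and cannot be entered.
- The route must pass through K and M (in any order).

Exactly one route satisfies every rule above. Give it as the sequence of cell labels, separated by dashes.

Moves only go right or down, so the column and row indices never decrease.
Route from A: 2× down (reaching K), 3× right (reaching N) — 5 moves in all.
Check: all required cells visited.

A - F - K - L - M - N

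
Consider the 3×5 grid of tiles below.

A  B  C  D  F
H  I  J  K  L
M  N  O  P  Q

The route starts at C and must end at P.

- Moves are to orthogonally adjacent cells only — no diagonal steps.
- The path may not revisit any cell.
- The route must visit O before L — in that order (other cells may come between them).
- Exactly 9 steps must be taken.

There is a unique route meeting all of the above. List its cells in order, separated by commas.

C, B, I, N, O, J, K, L, Q, P

The waypoints must appear in the order O, L, with no cell reused.
Route from C: left to B, 2× down (reaching N), right to O, up to J, 2× right (reaching L), down to Q, left to P — 9 moves in all.
Check: order respected (O at step 4, L at step 7); 9 moves as required.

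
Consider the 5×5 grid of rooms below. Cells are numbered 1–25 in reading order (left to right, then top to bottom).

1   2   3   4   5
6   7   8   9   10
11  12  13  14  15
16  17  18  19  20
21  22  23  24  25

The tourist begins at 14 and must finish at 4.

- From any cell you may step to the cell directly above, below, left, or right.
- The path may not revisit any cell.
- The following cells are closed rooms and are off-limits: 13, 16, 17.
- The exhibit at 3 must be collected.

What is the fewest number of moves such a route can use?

4

Any route passes through 3 somewhere between 14 and 4. Summing Manhattan distances along the two legs (14 → 3 → 4) gives a lower bound of 3 + 1 = 4 moves.
A route of 4 moves achieves this: 14 → 9 → 8 → 3 → 4.
Since 4 matches the lower bound, it is optimal.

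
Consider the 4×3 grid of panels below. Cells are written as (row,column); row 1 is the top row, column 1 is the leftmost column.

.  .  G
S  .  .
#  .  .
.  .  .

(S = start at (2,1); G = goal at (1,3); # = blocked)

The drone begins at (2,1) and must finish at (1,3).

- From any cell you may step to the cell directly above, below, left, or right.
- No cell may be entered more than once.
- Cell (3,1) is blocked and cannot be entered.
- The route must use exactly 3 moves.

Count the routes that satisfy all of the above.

3

Need simple routes of exactly 3 moves from (2,1) to (1,3) (Manhattan distance 3, so 0 moves are spent on a detour and 0 undoing it).
Enumerating: (2,1) (1,1) (1,2) (1,3) | (2,1) (2,2) (1,2) (1,3) | (2,1) (2,2) (2,3) (1,3).
That gives 3 routes.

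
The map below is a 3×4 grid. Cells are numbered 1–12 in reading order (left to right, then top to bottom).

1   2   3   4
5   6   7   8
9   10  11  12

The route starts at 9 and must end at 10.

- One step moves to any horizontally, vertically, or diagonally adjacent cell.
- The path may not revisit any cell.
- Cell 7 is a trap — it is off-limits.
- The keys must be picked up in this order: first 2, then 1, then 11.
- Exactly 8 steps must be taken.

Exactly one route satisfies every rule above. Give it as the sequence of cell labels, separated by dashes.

The waypoints must appear in the order 2, 1, 11, with no cell reused.
Route from 9: up to 5, up-right to 2, left to 1, down-right to 6, up-right to 3, down-right to 8, down-left to 11, left to 10 — 8 moves in all.
Check: order respected (2 at step 2, 1 at step 3, 11 at step 7); 8 moves as required.

9 - 5 - 2 - 1 - 6 - 3 - 8 - 11 - 10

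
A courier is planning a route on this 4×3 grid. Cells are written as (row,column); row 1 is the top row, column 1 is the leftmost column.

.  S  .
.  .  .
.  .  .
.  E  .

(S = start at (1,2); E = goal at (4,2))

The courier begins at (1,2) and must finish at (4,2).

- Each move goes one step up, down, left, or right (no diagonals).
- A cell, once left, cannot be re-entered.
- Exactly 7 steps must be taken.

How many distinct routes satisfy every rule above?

Need simple routes of exactly 7 moves from (1,2) to (4,2) (Manhattan distance 3, so 2 moves are spent on a detour and 2 undoing it).
Branch systematically from the start, pruning whenever the remaining move budget drops below the Manhattan distance to (4,2) or differs from it in parity. Grouping the completions by first move — via (2,2): 2; via (1,1): 5; via (1,3): 5 — and summing: 2 + 5 + 5 = 12.
That gives 12 routes.

12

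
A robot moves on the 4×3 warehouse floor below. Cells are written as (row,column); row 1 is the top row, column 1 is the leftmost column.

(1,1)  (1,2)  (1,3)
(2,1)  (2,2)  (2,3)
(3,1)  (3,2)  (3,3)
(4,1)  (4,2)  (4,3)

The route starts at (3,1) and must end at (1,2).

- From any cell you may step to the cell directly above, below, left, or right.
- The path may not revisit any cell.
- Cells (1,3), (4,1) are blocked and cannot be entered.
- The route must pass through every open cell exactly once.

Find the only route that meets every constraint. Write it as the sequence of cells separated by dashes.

(3,1) - (3,2) - (4,2) - (4,3) - (3,3) - (2,3) - (2,2) - (2,1) - (1,1) - (1,2)

Need to visit all 10 open cells exactly once, starting at (3,1) and ending at (1,2).
Cell (4,3) has only two open neighbours ((3,3) and (4,2)), so the path must pass straight through it: one of those is the cell it's entered from and the other is where it exits.
Route from (3,1): right 1 to (3,2), down 1 to (4,2), right 1 to (4,3), up 2 to (2,3), left 2 to (2,1), up 1 to (1,1), right 1 to (1,2) — 9 moves in all.
Check: all 10 open cells covered.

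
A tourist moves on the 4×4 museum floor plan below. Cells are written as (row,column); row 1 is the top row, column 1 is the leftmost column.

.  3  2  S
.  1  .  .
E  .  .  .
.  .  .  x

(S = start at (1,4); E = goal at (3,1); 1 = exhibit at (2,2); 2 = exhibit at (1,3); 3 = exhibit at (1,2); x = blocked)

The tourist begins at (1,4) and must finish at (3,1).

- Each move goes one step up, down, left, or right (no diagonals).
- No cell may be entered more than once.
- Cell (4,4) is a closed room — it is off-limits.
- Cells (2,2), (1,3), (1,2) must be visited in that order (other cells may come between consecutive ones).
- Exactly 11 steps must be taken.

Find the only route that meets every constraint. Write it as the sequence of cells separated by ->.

The waypoints must appear in the order (2,2), (1,3), (1,2), with no cell reused.
Route from (1,4): 2× down (reaching (3,4)), 2× left (reaching (3,2)), up to (2,2), right to (2,3), up to (1,3), 2× left (reaching (1,1)), 2× down (reaching (3,1)) — 11 moves in all.
Check: order respected (1 at step 5, 2 at step 7, 3 at step 8); 11 moves as required.

(1,4) -> (2,4) -> (3,4) -> (3,3) -> (3,2) -> (2,2) -> (2,3) -> (1,3) -> (1,2) -> (1,1) -> (2,1) -> (3,1)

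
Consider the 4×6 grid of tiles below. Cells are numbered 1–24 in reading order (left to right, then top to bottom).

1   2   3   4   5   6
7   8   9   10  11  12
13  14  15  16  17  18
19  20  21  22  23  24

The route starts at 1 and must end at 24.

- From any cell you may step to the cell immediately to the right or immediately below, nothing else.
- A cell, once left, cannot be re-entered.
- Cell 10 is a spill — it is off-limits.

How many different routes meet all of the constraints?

A right/down-only route from 1 to 24 makes exactly 3 down-moves and 5 right-moves in some order.
With no other constraints that would be C(8,3) = 56 routes.
Subtract routes through each blocked cell (inclusion–exclusion for overlaps): − through 10: 24 → 32.
That gives 32 routes.

32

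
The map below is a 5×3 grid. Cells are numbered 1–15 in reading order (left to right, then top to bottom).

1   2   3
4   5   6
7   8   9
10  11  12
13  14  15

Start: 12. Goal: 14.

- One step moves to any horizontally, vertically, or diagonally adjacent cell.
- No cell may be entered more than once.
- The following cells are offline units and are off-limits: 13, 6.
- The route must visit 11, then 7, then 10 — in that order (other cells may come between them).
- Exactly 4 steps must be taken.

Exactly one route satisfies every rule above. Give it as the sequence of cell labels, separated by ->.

12 -> 11 -> 7 -> 10 -> 14

The waypoints must appear in the order 11, 7, 10, with no cell reused.
Route from 12: left 1 to 11, up-left 1 to 7, down 1 to 10, down-right 1 to 14 — 4 moves in all.
Check: order respected (11 at step 1, 7 at step 2, 10 at step 3); 4 moves as required.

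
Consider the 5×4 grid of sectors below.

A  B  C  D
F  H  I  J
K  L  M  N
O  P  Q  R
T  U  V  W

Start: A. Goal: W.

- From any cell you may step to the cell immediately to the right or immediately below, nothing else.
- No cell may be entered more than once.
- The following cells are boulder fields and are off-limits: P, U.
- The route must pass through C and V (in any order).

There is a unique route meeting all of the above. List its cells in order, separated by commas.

A, B, C, I, M, Q, V, W

Moves only go right or down, so the column and row indices never decrease.
Route from A: 2× right (reaching C), 4× down (reaching V), right to W — 7 moves in all.
Check: all required cells visited.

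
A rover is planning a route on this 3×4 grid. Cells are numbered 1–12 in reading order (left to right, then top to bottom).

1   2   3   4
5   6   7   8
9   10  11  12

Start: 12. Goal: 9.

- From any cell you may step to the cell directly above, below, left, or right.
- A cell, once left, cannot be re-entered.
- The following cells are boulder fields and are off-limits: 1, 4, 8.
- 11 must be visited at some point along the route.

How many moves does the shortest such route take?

3

Any route passes through 11 somewhere between 12 and 9. Summing Manhattan distances along the two legs (12 → 11 → 9) gives a lower bound of 1 + 2 = 3 moves.
A route of 3 moves achieves this: 12 → 11 → 10 → 9.
Since 3 matches the lower bound, it is optimal.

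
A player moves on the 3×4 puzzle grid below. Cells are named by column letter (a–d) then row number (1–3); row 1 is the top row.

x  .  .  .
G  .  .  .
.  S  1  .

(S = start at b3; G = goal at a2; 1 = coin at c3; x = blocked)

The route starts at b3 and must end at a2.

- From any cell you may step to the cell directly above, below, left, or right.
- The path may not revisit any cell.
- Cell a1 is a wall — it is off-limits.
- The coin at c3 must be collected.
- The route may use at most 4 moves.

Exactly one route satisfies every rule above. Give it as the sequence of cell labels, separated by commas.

The 4-move cap with required stops at c3 leaves no slack for detours.
Route from b3: right 1 to c3, up 1 to c2, left 2 to a2 — 4 moves in all.
Check: all required cells visited; 4 ≤ 4 moves.

b3, c3, c2, b2, a2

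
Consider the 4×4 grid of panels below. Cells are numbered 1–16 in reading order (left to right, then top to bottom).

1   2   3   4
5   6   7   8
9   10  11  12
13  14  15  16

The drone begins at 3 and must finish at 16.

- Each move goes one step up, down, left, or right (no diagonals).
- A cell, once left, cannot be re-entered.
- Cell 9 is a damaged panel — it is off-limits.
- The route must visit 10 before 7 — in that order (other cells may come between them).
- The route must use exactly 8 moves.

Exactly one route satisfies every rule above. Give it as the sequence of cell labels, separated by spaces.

3 2 6 10 11 7 8 12 16

The waypoints must appear in the order 10, 7, with no cell reused.
Route from 3: left to 2, 2× down (reaching 10), right to 11, up to 7, right to 8, 2× down (reaching 16) — 8 moves in all.
Check: order respected (10 at step 3, 7 at step 5); 8 moves as required.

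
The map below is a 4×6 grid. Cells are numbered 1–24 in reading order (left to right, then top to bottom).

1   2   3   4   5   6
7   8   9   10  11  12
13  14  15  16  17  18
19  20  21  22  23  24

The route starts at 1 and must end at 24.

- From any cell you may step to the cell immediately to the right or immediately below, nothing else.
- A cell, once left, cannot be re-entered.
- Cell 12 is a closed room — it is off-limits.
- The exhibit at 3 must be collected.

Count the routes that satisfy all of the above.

A right/down-only route from 1 to 24 makes exactly 3 down-moves and 5 right-moves in some order.
With no other constraints that would be C(8,3) = 56 routes.
Split at 3 and multiply the segment counts (each segment already excludes blocked cells): 1→3: 1; 3→24: 16; product = 16.
That gives 16 routes.

16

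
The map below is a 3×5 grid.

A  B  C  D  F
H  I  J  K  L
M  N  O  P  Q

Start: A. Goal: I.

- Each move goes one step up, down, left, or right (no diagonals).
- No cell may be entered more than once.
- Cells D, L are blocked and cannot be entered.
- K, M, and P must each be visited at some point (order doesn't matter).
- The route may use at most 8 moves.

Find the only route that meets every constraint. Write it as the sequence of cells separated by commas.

A, H, M, N, O, P, K, J, I

The budget equals the shortest possible length, so every move has to be on a shortest route through the required cells.
Route from A: down 2 to M, right 3 to P, up 1 to K, left 2 to I — 8 moves in all.
Check: all required cells visited; 8 ≤ 8 moves.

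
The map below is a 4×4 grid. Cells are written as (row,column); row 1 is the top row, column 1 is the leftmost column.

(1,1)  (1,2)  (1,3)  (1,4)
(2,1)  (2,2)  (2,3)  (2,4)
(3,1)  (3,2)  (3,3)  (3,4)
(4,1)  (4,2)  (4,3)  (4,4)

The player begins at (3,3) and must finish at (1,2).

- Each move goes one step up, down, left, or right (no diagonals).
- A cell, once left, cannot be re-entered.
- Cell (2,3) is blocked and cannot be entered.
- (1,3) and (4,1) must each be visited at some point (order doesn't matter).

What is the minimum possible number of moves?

11

Any route passes through (1,3) and (4,1) in some order between (3,3) and (1,2). Summing Manhattan distances along each leg and taking the cheapest ordering ((3,3) → (4,1) → (1,3) → (1,2)) gives a lower bound of 3 + 5 + 1 = 9 moves.
The shortest route satisfying every rule uses 11 moves: (3,3) → (3,2) → (3,1) → (4,1) → (4,2) → (4,3) → (4,4) → (3,4) → (2,4) → (1,4) → (1,3) → (1,2).
The bound of 9 isn't tight here; checking systematically, no route of length 9 through 10 satisfies every constraint, so 11 is the minimum.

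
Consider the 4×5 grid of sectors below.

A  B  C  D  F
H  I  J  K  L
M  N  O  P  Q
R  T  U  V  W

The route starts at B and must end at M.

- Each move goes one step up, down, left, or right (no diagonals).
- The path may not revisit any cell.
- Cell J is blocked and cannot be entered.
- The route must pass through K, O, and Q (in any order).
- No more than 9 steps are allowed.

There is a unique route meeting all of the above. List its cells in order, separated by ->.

B -> C -> D -> K -> L -> Q -> P -> O -> N -> M

Any route must reach K, O, and Q and still end at M within 9 moves, so the order of the required stops is forced.
Route from B: right 2 to D, down 1 to K, right 1 to L, down 1 to Q, left 4 to M — 9 moves in all.
Check: all required cells visited; 9 ≤ 9 moves.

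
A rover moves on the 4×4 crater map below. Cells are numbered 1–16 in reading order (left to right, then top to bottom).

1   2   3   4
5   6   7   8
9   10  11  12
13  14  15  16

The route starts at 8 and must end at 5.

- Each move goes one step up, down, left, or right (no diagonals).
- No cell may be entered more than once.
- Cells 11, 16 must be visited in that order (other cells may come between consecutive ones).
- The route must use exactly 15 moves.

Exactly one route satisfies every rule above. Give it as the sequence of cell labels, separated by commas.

The waypoints must appear in the order 11, 16, with no cell reused.
Route from 8: up 1 to 4, left 1 to 3, down 2 to 11, right 1 to 12, down 1 to 16, left 3 to 13, up 1 to 9, right 1 to 10, up 2 to 2, left 1 to 1, down 1 to 5 — 15 moves in all.
Check: order respected (11 at step 4, 16 at step 6); 15 moves as required.

8, 4, 3, 7, 11, 12, 16, 15, 14, 13, 9, 10, 6, 2, 1, 5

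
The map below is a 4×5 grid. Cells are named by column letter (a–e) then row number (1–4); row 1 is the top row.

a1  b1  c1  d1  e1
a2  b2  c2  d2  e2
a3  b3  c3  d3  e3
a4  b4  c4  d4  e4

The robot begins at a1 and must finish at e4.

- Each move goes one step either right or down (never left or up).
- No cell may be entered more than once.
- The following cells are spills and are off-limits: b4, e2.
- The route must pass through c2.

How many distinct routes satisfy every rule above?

A right/down-only route from a1 to e4 makes exactly 3 down-moves and 4 right-moves in some order.
With no other constraints that would be C(7,3) = 35 routes.
Split at c2 and multiply the segment counts (each segment already excludes blocked cells): a1→c2: 3; c2→e4: 5; product = 15.
That gives 15 routes.

15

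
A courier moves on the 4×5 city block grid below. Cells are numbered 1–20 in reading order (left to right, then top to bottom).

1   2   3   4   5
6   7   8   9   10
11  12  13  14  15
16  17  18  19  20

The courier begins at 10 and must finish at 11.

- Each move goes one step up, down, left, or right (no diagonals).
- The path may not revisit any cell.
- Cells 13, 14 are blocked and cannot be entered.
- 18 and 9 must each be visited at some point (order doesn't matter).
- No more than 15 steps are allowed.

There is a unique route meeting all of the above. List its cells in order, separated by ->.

10 -> 15 -> 20 -> 19 -> 18 -> 17 -> 12 -> 7 -> 8 -> 9 -> 4 -> 3 -> 2 -> 1 -> 6 -> 11

The budget equals the shortest possible length, so every move has to be on a shortest route through the required cells.
Route from 10: 2× down (reaching 20), 3× left (reaching 17), 2× up (reaching 7), 2× right (reaching 9), up to 4, 3× left (reaching 1), 2× down (reaching 11) — 15 moves in all.
Check: all required cells visited; 15 ≤ 15 moves.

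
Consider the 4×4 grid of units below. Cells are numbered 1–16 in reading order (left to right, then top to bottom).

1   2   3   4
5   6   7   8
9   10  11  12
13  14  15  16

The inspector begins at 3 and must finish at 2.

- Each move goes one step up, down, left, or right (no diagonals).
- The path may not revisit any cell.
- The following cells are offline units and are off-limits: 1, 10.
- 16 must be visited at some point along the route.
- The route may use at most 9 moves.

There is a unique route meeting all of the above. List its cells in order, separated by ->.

Any route must reach 16 and still end at 2 within 9 moves, so the order of the required stops is forced.
Route from 3: right to 4, 3× down (reaching 16), left to 15, 2× up (reaching 7), left to 6, up to 2 — 9 moves in all.
Check: all required cells visited; 9 ≤ 9 moves.

3 -> 4 -> 8 -> 12 -> 16 -> 15 -> 11 -> 7 -> 6 -> 2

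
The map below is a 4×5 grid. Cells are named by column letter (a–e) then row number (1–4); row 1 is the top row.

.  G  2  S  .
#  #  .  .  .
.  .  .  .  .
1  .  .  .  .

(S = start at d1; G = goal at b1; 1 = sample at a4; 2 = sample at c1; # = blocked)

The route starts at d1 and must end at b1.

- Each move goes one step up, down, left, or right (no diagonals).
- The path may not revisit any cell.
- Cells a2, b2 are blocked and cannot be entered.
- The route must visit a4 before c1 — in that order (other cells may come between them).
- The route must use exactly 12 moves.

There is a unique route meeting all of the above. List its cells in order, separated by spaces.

The waypoints must appear in the order a4, c1, with no cell reused.
Route from d1: down 3 to d4, left 3 to a4, up 1 to a3, right 2 to c3, up 2 to c1, left 1 to b1 — 12 moves in all.
Check: order respected (1 at step 6, 2 at step 11); 12 moves as required.

d1 d2 d3 d4 c4 b4 a4 a3 b3 c3 c2 c1 b1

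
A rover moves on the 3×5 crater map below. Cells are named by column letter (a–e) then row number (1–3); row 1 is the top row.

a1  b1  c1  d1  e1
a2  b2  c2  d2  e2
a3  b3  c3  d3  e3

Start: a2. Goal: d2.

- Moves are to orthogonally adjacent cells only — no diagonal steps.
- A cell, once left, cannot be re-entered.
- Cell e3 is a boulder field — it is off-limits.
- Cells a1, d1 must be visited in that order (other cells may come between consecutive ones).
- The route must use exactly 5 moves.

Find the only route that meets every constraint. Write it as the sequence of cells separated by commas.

The waypoints must appear in the order a1, d1, with no cell reused.
Route from a2: up 1 to a1, right 3 to d1, down 1 to d2 — 5 moves in all.
Check: order respected (a1 at step 1, d1 at step 4); 5 moves as required.

a2, a1, b1, c1, d1, d2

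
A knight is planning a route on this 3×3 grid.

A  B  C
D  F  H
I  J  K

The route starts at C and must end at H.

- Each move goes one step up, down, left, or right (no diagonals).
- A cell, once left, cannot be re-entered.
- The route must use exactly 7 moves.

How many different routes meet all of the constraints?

4

Need simple routes of exactly 7 moves from C to H (Manhattan distance 1, so 3 moves are spent on a detour and 3 undoing it).
Enumerating: C B F D I J K H | C B A D I J F H | C B A D I J K H | C B A D F J K H.
That gives 4 routes.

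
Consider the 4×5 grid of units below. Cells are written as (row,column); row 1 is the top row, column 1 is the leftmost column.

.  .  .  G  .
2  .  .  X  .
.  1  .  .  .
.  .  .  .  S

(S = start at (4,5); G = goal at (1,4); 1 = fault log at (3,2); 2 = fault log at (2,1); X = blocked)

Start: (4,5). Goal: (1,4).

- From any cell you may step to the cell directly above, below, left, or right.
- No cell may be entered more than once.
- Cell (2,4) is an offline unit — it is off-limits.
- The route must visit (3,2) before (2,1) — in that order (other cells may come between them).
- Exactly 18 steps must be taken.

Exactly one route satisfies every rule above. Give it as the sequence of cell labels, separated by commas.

(4,5), (4,4), (4,3), (4,2), (4,1), (3,1), (3,2), (2,2), (2,1), (1,1), (1,2), (1,3), (2,3), (3,3), (3,4), (3,5), (2,5), (1,5), (1,4)

The waypoints must appear in the order (3,2), (2,1), with no cell reused.
Route from (4,5): 4× left (reaching (4,1)), up to (3,1), right to (3,2), up to (2,2), left to (2,1), up to (1,1), 2× right (reaching (1,3)), 2× down (reaching (3,3)), 2× right (reaching (3,5)), 2× up (reaching (1,5)), left to (1,4) — 18 moves in all.
Check: order respected (1 at step 6, 2 at step 8); 18 moves as required.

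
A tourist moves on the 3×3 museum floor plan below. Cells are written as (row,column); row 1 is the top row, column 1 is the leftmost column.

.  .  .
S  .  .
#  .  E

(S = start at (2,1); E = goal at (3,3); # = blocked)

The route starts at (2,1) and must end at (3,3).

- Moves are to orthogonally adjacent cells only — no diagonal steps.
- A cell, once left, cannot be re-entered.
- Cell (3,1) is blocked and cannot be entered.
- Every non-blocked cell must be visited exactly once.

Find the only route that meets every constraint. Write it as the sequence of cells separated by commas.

(2,1), (1,1), (1,2), (1,3), (2,3), (2,2), (3,2), (3,3)

Need to visit all 8 open cells exactly once, starting at (2,1) and ending at (3,3).
Cell (3,2) has only two open neighbours ((2,2) and (3,3)), so the path must pass straight through it: one of those is the cell it's entered from and the other is where it exits.
Route from (2,1): up 1 to (1,1), right 2 to (1,3), down 1 to (2,3), left 1 to (2,2), down 1 to (3,2), right 1 to (3,3) — 7 moves in all.
Check: all 8 open cells covered.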